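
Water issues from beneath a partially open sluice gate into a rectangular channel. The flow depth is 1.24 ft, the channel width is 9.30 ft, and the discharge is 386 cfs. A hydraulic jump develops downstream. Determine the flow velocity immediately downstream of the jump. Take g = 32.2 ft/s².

V₂ = 4.78 ft/s

q = Q/b = 386/9.30 = 41.5 ft²/s; V₁ = q/y₁ = 33.5 ft/s. Fr₁ = V₁/√(g·y₁) = 5.30.
Sequent-depth ratio: y₂/y₁ = ½[√(1 + 8Fr₁²) − 1] = ½[√225.5 − 1] = 7.01.
y₂ = 7.01 × 1.24 = 8.69 ft.
V₂ = q/y₂ = 41.5/8.69 = 4.78 ft/s.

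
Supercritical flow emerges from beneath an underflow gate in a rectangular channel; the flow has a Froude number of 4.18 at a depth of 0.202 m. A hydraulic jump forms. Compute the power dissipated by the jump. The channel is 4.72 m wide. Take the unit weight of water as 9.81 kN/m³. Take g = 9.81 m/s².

Fr₁ = 4.18 (given).
From the momentum equation for a rectangular channel, y₂/y₁ = ½[√(1 + 8Fr₁²) − 1] = ½[√140.8 − 1] = 5.43.
y₂ = 5.43 × 0.202 = 1.10 m.
V₁ = Fr₁·√(g·y₁) = 4.18×√(9.81×0.202) = 5.88 m/s; q = V₁·y₁ = 1.19 m²/s. V₂ = q/y₂ = 1.19/1.10 = 1.08 m/s. E₁ = y₁ + V₁²/2g = 1.97 m; E₂ = y₂ + V₂²/2g = 1.16 m. ΔE = E₁ − E₂ = 0.810 m.
Q = q·b = 1.19 × 4.72 = 5.61 m³/s. P = γ·Q·ΔE = 9.81 × 5.61 × 0.810 = 44.6 kW.

P = 44.6 kW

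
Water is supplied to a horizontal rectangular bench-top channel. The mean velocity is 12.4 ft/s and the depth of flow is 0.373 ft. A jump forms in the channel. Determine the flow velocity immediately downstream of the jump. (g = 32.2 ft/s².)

V₂ = 2.70 ft/s

Fr₁ = V₁/√(g·y₁) = 12.4/√(32.2×0.373) = 3.58.
Bélanger equation: y₂/y₁ = ½[√(1 + 8Fr₁²) − 1] = ½[√103.4 − 1] = 4.58.
y₂ = 4.58 × 0.373 = 1.71 ft.
q = V₁·y₁ = 12.4 × 0.373 = 4.63 ft²/s.
V₂ = q/y₂ = 4.63/1.71 = 2.70 ft/s.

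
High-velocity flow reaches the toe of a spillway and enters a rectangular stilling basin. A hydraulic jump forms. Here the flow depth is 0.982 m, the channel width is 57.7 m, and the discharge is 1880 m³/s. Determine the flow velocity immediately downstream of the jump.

q = Q/b = 1880/57.7 = 32.6 m²/s; V₁ = q/y₁ = 33.2 m/s. Fr₁ = V₁/√(g·y₁) = 10.7.
Conjugate-depth relation: y₂/y₁ = ½[√(1 + 8Fr₁²) − 1] = ½[√915.2 − 1] = 14.6.
y₂ = 14.6 × 0.982 = 14.4 m.
V₂ = q/y₂ = 32.6/14.4 = 2.27 m/s.

V₂ = 2.27 m/s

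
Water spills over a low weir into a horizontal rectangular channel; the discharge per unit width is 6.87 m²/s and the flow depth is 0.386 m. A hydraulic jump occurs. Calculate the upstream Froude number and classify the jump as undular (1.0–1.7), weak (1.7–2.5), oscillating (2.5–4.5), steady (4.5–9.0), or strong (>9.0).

V₁ = q/y₁ = 6.87/0.386 = 17.8 m/s. Fr₁ = V₁/√(g·y₁) = 17.8/√(9.81×0.386) = 9.15.
Fr₁ = 9.15 lies in the strong range.

Fr₁ = 9.15; strong jump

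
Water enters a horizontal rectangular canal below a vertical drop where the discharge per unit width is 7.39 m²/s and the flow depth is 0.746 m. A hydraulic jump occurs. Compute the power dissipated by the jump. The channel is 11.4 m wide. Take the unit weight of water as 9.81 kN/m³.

P = 1664 kW

V₁ = q/y₁ = 7.39/0.746 = 9.91 m/s. Fr₁ = V₁/√(g·y₁) = 9.91/√(9.81×0.746) = 3.66.
Conjugate-depth relation: y₂/y₁ = ½[√(1 + 8Fr₁²) − 1] = ½[√108.3 − 1] = 4.70.
y₂ = 4.70 × 0.746 = 3.51 m.
V₂ = q/y₂ = 7.39/3.51 = 2.11 m/s. E₁ = y₁ + V₁²/2g = 5.75 m; E₂ = y₂ + V₂²/2g = 3.73 m. ΔE = E₁ − E₂ = 2.01 m.
Q = q·b = 7.39 × 11.4 = 84.2 m³/s. P = γ·Q·ΔE = 9.81 × 84.2 × 2.01 = 1664 kW.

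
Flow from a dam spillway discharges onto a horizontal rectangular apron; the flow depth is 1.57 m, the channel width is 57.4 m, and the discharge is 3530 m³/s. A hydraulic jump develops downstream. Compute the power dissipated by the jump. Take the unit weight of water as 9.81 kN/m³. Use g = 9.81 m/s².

q = Q/b = 3530/57.4 = 61.5 m²/s; V₁ = q/y₁ = 39.2 m/s. Fr₁ = V₁/√(g·y₁) = 9.98.
By Bélanger, y₂/y₁ = ½[√(1 + 8Fr₁²) − 1] = ½[√798.0 − 1] = 13.6.
y₂ = 13.6 × 1.57 = 21.4 m.
Head loss: ΔE = (y₂ − y₁)³/(4y₁y₂) = (21.4 − 1.57)³/(4×1.57×21.4) = 7786/134 = 58.0 m.
P = γ·Q·ΔE = 9.81 × 3530 × 58.0 = 2007193 kW.

P = 2007193 kW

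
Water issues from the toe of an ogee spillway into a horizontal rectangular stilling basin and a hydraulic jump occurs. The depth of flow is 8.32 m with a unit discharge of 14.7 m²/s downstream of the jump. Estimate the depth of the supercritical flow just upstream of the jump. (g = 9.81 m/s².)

y₁ = 0.594 m

V₂ = q/y₂ = 14.7/8.32 = 1.77 m/s; Fr₂ = V₂/√(g·y₂) = 0.196.
Since the conjugate-depth ratio holds either way, y₁/y₂ = ½[√(1 + 8Fr₂²) − 1] = ½[√1.306 − 1] = 0.0714.
y₁ = 0.0714 × 8.32 = 0.594 m.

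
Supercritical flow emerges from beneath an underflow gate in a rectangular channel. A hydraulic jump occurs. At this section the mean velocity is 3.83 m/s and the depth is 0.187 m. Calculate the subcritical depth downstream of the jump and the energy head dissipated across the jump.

y₂ = 0.660 m; ΔE = 0.215 m

Fr₁ = V₁/√(g·y₁) = 3.83/√(9.81×0.187) = 2.83.
By Bélanger, y₂/y₁ = ½[√(1 + 8Fr₁²) − 1] = ½[√64.97 − 1] = 3.53.
y₂ = 3.53 × 0.187 = 0.660 m.
q = V₁·y₁ = 3.83 × 0.187 = 0.716 m²/s. V₂ = q/y₂ = 0.716/0.660 = 1.08 m/s. E₁ = y₁ + V₁²/2g = 0.935 m; E₂ = y₂ + V₂²/2g = 0.720 m. ΔE = E₁ − E₂ = 0.215 m.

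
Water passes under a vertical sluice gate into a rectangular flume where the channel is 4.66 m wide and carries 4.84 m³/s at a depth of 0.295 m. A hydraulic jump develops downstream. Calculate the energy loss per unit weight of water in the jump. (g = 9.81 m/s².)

ΔE = 0.0947 m

q = Q/b = 4.84/4.66 = 1.04 m²/s; V₁ = q/y₁ = 3.52 m/s. Fr₁ = V₁/√(g·y₁) = 2.07.
Conjugate-depth relation: y₂/y₁ = ½[√(1 + 8Fr₁²) − 1] = ½[√35.27 − 1] = 2.47.
y₂ = 2.47 × 0.295 = 0.728 m.
Head loss: ΔE = (y₂ − y₁)³/(4y₁y₂) = (0.728 − 0.295)³/(4×0.295×0.728) = 0.0814/0.860 = 0.0947 m.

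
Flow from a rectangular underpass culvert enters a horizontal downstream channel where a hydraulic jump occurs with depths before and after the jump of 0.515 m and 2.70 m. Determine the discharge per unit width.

For a rectangular channel the momentum equation gives q² = ½·g·y₁·y₂·(y₁ + y₂) = ½×9.81×0.515×2.70×3.22 = 21.9.
q = √21.9 = 4.68 m²/s.

q = 4.68 m²/s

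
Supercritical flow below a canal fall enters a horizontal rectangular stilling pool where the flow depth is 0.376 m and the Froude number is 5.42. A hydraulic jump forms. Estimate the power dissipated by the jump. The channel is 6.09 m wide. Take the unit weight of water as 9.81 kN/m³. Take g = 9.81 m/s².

P = 723 kW

Fr₁ = 5.42 (given).
By Bélanger, y₂/y₁ = ½[√(1 + 8Fr₁²) − 1] = ½[√236.0 − 1] = 7.18.
y₂ = 7.18 × 0.376 = 2.70 m.
V₁ = Fr₁·√(g·y₁) = 5.42×√(9.81×0.376) = 10.4 m/s; q = V₁·y₁ = 3.91 m²/s. V₂ = q/y₂ = 3.91/2.70 = 1.45 m/s. E₁ = y₁ + V₁²/2g = 5.90 m; E₂ = y₂ + V₂²/2g = 2.81 m. ΔE = E₁ − E₂ = 3.09 m.
Q = q·b = 3.91 × 6.09 = 23.8 m³/s. P = γ·Q·ΔE = 9.81 × 23.8 × 3.09 = 723 kW.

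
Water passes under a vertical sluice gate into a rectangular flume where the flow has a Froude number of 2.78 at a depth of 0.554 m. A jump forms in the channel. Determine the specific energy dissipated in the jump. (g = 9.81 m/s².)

ΔE = 0.598 m

Fr₁ = 2.78 (given).
Bélanger equation: y₂/y₁ = ½[√(1 + 8Fr₁²) − 1] = ½[√62.83 − 1] = 3.46.
y₂ = 3.46 × 0.554 = 1.92 m.
V₁ = Fr₁·√(g·y₁) = 2.78×√(9.81×0.554) = 6.48 m/s; q = V₁·y₁ = 3.59 m²/s. V₂ = q/y₂ = 3.59/1.92 = 1.87 m/s. E₁ = y₁ + V₁²/2g = 2.69 m; E₂ = y₂ + V₂²/2g = 2.10 m. ΔE = E₁ − E₂ = 0.598 m.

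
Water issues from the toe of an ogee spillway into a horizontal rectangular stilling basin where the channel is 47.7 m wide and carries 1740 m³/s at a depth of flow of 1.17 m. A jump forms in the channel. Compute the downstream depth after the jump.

q = Q/b = 1740/47.7 = 36.5 m²/s; V₁ = q/y₁ = 31.2 m/s. Fr₁ = V₁/√(g·y₁) = 9.20.
From the momentum equation for a rectangular channel, y₂/y₁ = ½[√(1 + 8Fr₁²) − 1] = ½[√678.5 − 1] = 12.5.
y₂ = 12.5 × 1.17 = 14.7 m.

y₂ = 14.7 m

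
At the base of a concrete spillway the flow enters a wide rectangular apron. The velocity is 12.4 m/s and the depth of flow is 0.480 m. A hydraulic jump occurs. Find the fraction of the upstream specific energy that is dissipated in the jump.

ΔE/E₁ = 0.545 (54.5%)

Fr₁ = V₁/√(g·y₁) = 12.4/√(9.81×0.480) = 5.71.
From the momentum equation for a rectangular channel, y₂/y₁ = ½[√(1 + 8Fr₁²) − 1] = ½[√262.2 − 1] = 7.60.
y₂ = 7.60 × 0.480 = 3.65 m.
E₁ = y₁ + V₁²/2g = 8.32 m. ΔE = (y₂ − y₁)³/(4y₁y₂) = 4.53 m. ΔE/E₁ = 4.53/8.32 = 0.545.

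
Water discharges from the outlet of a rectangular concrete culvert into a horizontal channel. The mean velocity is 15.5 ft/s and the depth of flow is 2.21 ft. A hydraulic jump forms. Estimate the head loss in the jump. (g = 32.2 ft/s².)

ΔE = 0.388 ft

Fr₁ = V₁/√(g·y₁) = 15.5/√(32.2×2.21) = 1.84.
Conjugate-depth relation: y₂/y₁ = ½[√(1 + 8Fr₁²) − 1] = ½[√28.01 − 1] = 2.15.
y₂ = 2.15 × 2.21 = 4.74 ft.
Head loss: ΔE = (y₂ − y₁)³/(4y₁y₂) = (4.74 − 2.21)³/(4×2.21×4.74) = 16.3/41.9 = 0.388 ft.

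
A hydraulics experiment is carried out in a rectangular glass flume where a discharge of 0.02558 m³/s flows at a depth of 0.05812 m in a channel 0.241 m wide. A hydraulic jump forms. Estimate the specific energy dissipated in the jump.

ΔE = 0.03682 m

q = Q/b = 0.02558/0.241 = 0.1061 m²/s; V₁ = q/y₁ = 1.826 m/s. Fr₁ = V₁/√(g·y₁) = 2.419.
From the momentum equation for a rectangular channel, y₂/y₁ = ½[√(1 + 8Fr₁²) − 1] = ½[√47.796 − 1] = 2.957.
y₂ = 2.957 × 0.05812 = 0.1718 m.
Head loss: ΔE = (y₂ − y₁)³/(4y₁y₂) = (0.1718 − 0.05812)³/(4×0.05812×0.1718) = 0.001471/0.03995 = 0.03682 m.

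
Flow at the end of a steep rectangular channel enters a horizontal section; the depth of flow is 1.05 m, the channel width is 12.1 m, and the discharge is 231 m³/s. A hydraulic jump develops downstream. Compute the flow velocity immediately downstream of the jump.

V₂ = 2.42 m/s

q = Q/b = 231/12.1 = 19.1 m²/s; V₁ = q/y₁ = 18.2 m/s. Fr₁ = V₁/√(g·y₁) = 5.67.
From the momentum equation for a rectangular channel, y₂/y₁ = ½[√(1 + 8Fr₁²) − 1] = ½[√257.7 − 1] = 7.53.
y₂ = 7.53 × 1.05 = 7.90 m.
V₂ = q/y₂ = 19.1/7.90 = 2.42 m/s.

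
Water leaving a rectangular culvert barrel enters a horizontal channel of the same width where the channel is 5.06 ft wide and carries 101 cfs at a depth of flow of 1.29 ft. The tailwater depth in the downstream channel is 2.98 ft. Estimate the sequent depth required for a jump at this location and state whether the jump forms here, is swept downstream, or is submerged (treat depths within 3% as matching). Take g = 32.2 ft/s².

q = Q/b = 101/5.06 = 20.0 ft²/s; V₁ = q/y₁ = 15.5 ft/s. Fr₁ = V₁/√(g·y₁) = 2.40.
By Bélanger, y₂/y₁ = ½[√(1 + 8Fr₁²) − 1] = ½[√47.11 − 1] = 2.93.
y₂ = 2.93 × 1.29 = 3.78 ft.
Tailwater y_tw = 2.98 ft: y_tw < y₂, so the jump is swept downstream.

y₂ = 3.78 ft; the jump is swept downstream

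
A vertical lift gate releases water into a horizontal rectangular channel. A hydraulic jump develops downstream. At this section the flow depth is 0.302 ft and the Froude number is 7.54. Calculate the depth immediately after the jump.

y₂ = 3.07 ft

Fr₁ = 7.54 (given).
By Bélanger, y₂/y₁ = ½[√(1 + 8Fr₁²) − 1] = ½[√455.8 − 1] = 10.2.
y₂ = 10.2 × 0.302 = 3.07 ft.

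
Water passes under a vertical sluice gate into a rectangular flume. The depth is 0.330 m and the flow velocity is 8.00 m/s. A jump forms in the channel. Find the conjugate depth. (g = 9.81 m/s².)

y₂ = 1.92 m

Fr₁ = V₁/√(g·y₁) = 8.00/√(9.81×0.330) = 4.45.
Bélanger equation: y₂/y₁ = ½[√(1 + 8Fr₁²) − 1] = ½[√159.2 − 1] = 5.81.
y₂ = 5.81 × 0.330 = 1.92 m.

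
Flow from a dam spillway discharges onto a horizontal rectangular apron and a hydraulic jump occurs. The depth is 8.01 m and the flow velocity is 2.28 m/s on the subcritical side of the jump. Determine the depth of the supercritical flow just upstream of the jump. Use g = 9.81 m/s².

Fr₂ = V₂/√(g·y₂) = 2.28/√(9.81×8.01) = 0.257.
From the momentum equation (using Fr₂), y₁/y₂ = ½[√(1 + 8Fr₂²) − 1] = ½[√1.529 − 1] = 0.118.
y₁ = 0.118 × 8.01 = 0.948 m.

y₁ = 0.948 m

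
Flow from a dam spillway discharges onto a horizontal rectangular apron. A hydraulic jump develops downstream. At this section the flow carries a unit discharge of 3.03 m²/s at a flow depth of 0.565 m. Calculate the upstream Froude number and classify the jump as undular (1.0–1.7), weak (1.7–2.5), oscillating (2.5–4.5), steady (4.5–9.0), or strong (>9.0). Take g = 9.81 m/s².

V₁ = q/y₁ = 3.03/0.565 = 5.36 m/s. Fr₁ = V₁/√(g·y₁) = 5.36/√(9.81×0.565) = 2.28.
Fr₁ = 2.28 lies in the weak range.

Fr₁ = 2.28; weak jump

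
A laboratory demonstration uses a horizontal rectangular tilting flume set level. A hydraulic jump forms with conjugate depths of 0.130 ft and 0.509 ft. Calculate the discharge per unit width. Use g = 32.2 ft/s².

q = 0.825 ft²/s

For a rectangular channel the momentum equation gives q² = ½·g·y₁·y₂·(y₁ + y₂) = ½×32.2×0.130×0.509×0.639 = 0.681.
q = √0.681 = 0.825 ft²/s.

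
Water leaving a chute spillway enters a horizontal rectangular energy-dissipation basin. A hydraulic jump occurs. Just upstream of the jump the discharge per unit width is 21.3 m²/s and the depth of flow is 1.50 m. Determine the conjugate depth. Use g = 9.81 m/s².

y₂ = 7.14 m

V₁ = q/y₁ = 21.3/1.50 = 14.2 m/s. Fr₁ = V₁/√(g·y₁) = 14.2/√(9.81×1.50) = 3.70.
From the momentum equation for a rectangular channel, y₂/y₁ = ½[√(1 + 8Fr₁²) − 1] = ½[√110.6 − 1] = 4.76.
y₂ = 4.76 × 1.50 = 7.14 m.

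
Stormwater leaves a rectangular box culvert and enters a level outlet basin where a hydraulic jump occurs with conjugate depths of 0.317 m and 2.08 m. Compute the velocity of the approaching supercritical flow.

For a rectangular channel the momentum equation gives q² = ½·g·y₁·y₂·(y₁ + y₂) = ½×9.81×0.317×2.08×2.40 = 7.75.
q = √7.75 = 2.78 m²/s.
V₁ = q/y₁ = 2.78/0.317 = 8.78 m/s.

V₁ = 8.78 m/s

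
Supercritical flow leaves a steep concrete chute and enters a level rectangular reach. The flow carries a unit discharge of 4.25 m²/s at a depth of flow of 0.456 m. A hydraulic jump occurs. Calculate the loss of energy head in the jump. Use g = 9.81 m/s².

ΔE = 2.13 m

V₁ = q/y₁ = 4.25/0.456 = 9.32 m/s. Fr₁ = V₁/√(g·y₁) = 9.32/√(9.81×0.456) = 4.41.
By Bélanger, y₂/y₁ = ½[√(1 + 8Fr₁²) − 1] = ½[√156.3 − 1] = 5.75.
y₂ = 5.75 × 0.456 = 2.62 m.
Head loss: ΔE = (y₂ − y₁)³/(4y₁y₂) = (2.62 − 0.456)³/(4×0.456×2.62) = 10.2/4.78 = 2.13 m.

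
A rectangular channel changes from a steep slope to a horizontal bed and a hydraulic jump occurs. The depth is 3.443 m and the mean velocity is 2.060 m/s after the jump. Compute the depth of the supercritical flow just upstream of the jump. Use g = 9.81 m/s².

Fr₂ = V₂/√(g·y₂) = 2.060/√(9.81×3.443) = 0.3545.
The Bélanger relation is symmetric: y₁/y₂ = ½[√(1 + 8Fr₂²) − 1] = ½[√2.0051 − 1] = 0.2080.
y₁ = 0.2080 × 3.443 = 0.7162 m.

y₁ = 0.7162 m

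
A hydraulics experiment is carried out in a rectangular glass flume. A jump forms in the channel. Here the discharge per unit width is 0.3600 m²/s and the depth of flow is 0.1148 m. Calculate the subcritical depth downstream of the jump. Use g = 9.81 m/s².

y₂ = 0.4258 m

V₁ = q/y₁ = 0.3600/0.1148 = 3.136 m/s. Fr₁ = V₁/√(g·y₁) = 3.136/√(9.81×0.1148) = 2.955.
Bélanger equation: y₂/y₁ = ½[√(1 + 8Fr₁²) − 1] = ½[√70.855 − 1] = 3.709.
y₂ = 3.709 × 0.1148 = 0.4258 m.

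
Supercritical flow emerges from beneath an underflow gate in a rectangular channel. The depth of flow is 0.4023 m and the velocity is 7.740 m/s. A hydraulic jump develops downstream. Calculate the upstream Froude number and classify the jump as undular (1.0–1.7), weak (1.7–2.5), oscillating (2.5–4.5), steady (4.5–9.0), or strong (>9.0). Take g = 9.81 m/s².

Fr₁ = V₁/√(g·y₁) = 7.740/√(9.81×0.4023) = 3.896.
Fr₁ = 3.896 lies in the oscillating range.

Fr₁ = 3.896; oscillating jump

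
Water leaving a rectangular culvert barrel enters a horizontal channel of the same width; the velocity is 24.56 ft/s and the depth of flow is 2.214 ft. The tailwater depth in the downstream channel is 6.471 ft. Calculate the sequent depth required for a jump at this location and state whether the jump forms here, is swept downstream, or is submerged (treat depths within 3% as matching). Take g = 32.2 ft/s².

y₂ = 8.068 ft; the jump is swept downstream

Fr₁ = V₁/√(g·y₁) = 24.56/√(32.2×2.214) = 2.909.
By Bélanger, y₂/y₁ = ½[√(1 + 8Fr₁²) − 1] = ½[√68.688 − 1] = 3.644.
y₂ = 3.644 × 2.214 = 8.068 ft.
Tailwater y_tw = 6.471 ft: y_tw < y₂, so the jump is swept downstream.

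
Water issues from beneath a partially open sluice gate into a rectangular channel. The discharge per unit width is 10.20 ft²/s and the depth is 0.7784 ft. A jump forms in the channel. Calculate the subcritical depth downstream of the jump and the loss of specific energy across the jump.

V₁ = q/y₁ = 10.20/0.7784 = 13.10 ft/s. Fr₁ = V₁/√(g·y₁) = 13.10/√(32.2×0.7784) = 2.617.
Bélanger equation: y₂/y₁ = ½[√(1 + 8Fr₁²) − 1] = ½[√55.806 − 1] = 3.235.
y₂ = 3.235 × 0.7784 = 2.518 ft.
Head loss: ΔE = (y₂ − y₁)³/(4y₁y₂) = (2.518 − 0.7784)³/(4×0.7784×2.518) = 5.267/7.841 = 0.6717 ft.

y₂ = 2.518 ft; ΔE = 0.6717 ft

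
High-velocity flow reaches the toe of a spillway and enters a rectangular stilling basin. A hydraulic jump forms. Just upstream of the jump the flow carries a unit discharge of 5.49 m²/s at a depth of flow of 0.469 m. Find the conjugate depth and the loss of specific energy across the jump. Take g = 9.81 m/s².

V₁ = q/y₁ = 5.49/0.469 = 11.7 m/s. Fr₁ = V₁/√(g·y₁) = 11.7/√(9.81×0.469) = 5.46.
Conjugate-depth relation: y₂/y₁ = ½[√(1 + 8Fr₁²) − 1] = ½[√239.3 − 1] = 7.23.
y₂ = 7.23 × 0.469 = 3.39 m.
Head loss: ΔE = (y₂ − y₁)³/(4y₁y₂) = (3.39 − 0.469)³/(4×0.469×3.39) = 25.0/6.36 = 3.93 m.

y₂ = 3.39 m; ΔE = 3.93 m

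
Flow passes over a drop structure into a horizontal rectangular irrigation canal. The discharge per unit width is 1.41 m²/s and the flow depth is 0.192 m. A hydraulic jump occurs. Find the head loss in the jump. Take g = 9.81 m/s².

V₁ = q/y₁ = 1.41/0.192 = 7.34 m/s. Fr₁ = V₁/√(g·y₁) = 7.34/√(9.81×0.192) = 5.35.
Conjugate-depth relation: y₂/y₁ = ½[√(1 + 8Fr₁²) − 1] = ½[√230.1 − 1] = 7.08.
y₂ = 7.08 × 0.192 = 1.36 m.
Head loss: ΔE = (y₂ − y₁)³/(4y₁y₂) = (1.36 − 0.192)³/(4×0.192×1.36) = 1.59/1.04 = 1.53 m.

ΔE = 1.53 m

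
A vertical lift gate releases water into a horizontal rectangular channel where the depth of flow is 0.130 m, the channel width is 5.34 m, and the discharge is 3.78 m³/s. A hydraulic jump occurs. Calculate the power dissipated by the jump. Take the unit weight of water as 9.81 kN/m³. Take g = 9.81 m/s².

q = Q/b = 3.78/5.34 = 0.708 m²/s; V₁ = q/y₁ = 5.45 m/s. Fr₁ = V₁/√(g·y₁) = 4.82.
Sequent-depth ratio: y₂/y₁ = ½[√(1 + 8Fr₁²) − 1] = ½[√187.0 − 1] = 6.34.
y₂ = 6.34 × 0.130 = 0.824 m.
V₂ = q/y₂ = 0.708/0.824 = 0.859 m/s. E₁ = y₁ + V₁²/2g = 1.64 m; E₂ = y₂ + V₂²/2g = 0.861 m. ΔE = E₁ − E₂ = 0.780 m.
P = γ·Q·ΔE = 9.81 × 3.78 × 0.780 = 28.9 kW.

P = 28.9 kW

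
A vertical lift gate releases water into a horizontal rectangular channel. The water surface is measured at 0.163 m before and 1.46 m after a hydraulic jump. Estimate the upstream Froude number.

For a rectangular channel the momentum equation gives q² = ½·g·y₁·y₂·(y₁ + y₂) = ½×9.81×0.163×1.46×1.62 = 1.89.
q = √1.89 = 1.38 m²/s.
V₁ = q/y₁ = 8.44 m/s; Fr₁ = V₁/√(g·y₁) = 6.68.

Fr₁ = 6.68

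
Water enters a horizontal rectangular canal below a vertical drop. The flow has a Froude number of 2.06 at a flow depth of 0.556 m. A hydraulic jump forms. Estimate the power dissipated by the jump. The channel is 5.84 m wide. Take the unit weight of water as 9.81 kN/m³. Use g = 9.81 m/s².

P = 26.8 kW

Fr₁ = 2.06 (given).
Conjugate-depth relation: y₂/y₁ = ½[√(1 + 8Fr₁²) − 1] = ½[√34.95 − 1] = 2.46.
y₂ = 2.46 × 0.556 = 1.37 m.
V₁ = Fr₁·√(g·y₁) = 2.06×√(9.81×0.556) = 4.81 m/s; q = V₁·y₁ = 2.67 m²/s. V₂ = q/y₂ = 2.67/1.37 = 1.96 m/s. E₁ = y₁ + V₁²/2g = 1.74 m; E₂ = y₂ + V₂²/2g = 1.56 m. ΔE = E₁ − E₂ = 0.175 m.
Q = q·b = 2.67 × 5.84 = 15.6 m³/s. P = γ·Q·ΔE = 9.81 × 15.6 × 0.175 = 26.8 kW.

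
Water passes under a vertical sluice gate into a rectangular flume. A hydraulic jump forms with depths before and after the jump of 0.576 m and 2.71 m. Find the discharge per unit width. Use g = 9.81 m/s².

For a rectangular channel the momentum equation gives q² = ½·g·y₁·y₂·(y₁ + y₂) = ½×9.81×0.576×2.71×3.29 = 25.2.
q = √25.2 = 5.02 m²/s.

q = 5.02 m²/s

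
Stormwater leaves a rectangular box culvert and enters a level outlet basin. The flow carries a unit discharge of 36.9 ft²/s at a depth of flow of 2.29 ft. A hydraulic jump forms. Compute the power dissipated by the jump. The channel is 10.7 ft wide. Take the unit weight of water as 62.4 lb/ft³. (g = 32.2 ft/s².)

P = 20.2 hp

V₁ = q/y₁ = 36.9/2.29 = 16.1 ft/s. Fr₁ = V₁/√(g·y₁) = 16.1/√(32.2×2.29) = 1.88.
Bélanger equation: y₂/y₁ = ½[√(1 + 8Fr₁²) − 1] = ½[√29.17 − 1] = 2.20.
y₂ = 2.20 × 2.29 = 5.04 ft.
Head loss: ΔE = (y₂ − y₁)³/(4y₁y₂) = (5.04 − 2.29)³/(4×2.29×5.04) = 20.8/46.2 = 0.450 ft.
Q = q·b = 36.9 × 10.7 = 395 cfs. P = γ·Q·ΔE/550 = 62.4 × 395 × 0.450 / 550 = 20.2 hp.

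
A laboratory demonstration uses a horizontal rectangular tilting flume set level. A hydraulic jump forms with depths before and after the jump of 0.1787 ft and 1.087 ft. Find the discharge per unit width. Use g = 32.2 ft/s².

q = 1.990 ft²/s

For a rectangular channel the momentum equation gives q² = ½·g·y₁·y₂·(y₁ + y₂) = ½×32.2×0.1787×1.087×1.266 = 3.958.
q = √3.958 = 1.990 ft²/s.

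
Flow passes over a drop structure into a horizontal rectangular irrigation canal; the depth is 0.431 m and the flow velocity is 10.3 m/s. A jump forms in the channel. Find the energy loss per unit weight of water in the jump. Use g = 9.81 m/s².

ΔE = 2.87 m

Fr₁ = V₁/√(g·y₁) = 10.3/√(9.81×0.431) = 5.01.
By Bélanger, y₂/y₁ = ½[√(1 + 8Fr₁²) − 1] = ½[√201.7 − 1] = 6.60.
y₂ = 6.60 × 0.431 = 2.85 m.
q = V₁·y₁ = 10.3 × 0.431 = 4.44 m²/s. V₂ = q/y₂ = 4.44/2.85 = 1.56 m/s. E₁ = y₁ + V₁²/2g = 5.84 m; E₂ = y₂ + V₂²/2g = 2.97 m. ΔE = E₁ − E₂ = 2.87 m.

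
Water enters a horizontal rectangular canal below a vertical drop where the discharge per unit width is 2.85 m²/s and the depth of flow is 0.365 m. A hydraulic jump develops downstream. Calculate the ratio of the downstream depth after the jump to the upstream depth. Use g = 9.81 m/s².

y₂/y₁ = 5.36

V₁ = q/y₁ = 2.85/0.365 = 7.81 m/s. Fr₁ = V₁/√(g·y₁) = 7.81/√(9.81×0.365) = 4.13.
Bélanger equation: y₂/y₁ = ½[√(1 + 8Fr₁²) − 1] = ½[√137.2 − 1] = 5.36.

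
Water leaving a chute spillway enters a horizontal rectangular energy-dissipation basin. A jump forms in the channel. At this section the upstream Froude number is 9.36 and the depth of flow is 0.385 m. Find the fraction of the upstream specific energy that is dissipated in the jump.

Fr₁ = 9.36 (given).
Conjugate-depth relation: y₂/y₁ = ½[√(1 + 8Fr₁²) − 1] = ½[√701.9 − 1] = 12.7.
y₂ = 12.7 × 0.385 = 4.91 m.
E₁ = y₁(1 + Fr₁²/2) = 0.385×(1 + 9.36²/2) = 17.2 m. ΔE = (y₂ − y₁)³/(4y₁y₂) = 12.2 m. ΔE/E₁ = 12.2/17.2 = 0.709.

ΔE/E₁ = 0.709 (70.9%)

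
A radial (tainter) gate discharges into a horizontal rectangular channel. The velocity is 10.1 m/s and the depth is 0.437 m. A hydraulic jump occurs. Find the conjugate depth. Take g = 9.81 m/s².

Fr₁ = V₁/√(g·y₁) = 10.1/√(9.81×0.437) = 4.88.
Bélanger equation: y₂/y₁ = ½[√(1 + 8Fr₁²) − 1] = ½[√191.4 − 1] = 6.42.
y₂ = 6.42 × 0.437 = 2.80 m.

y₂ = 2.80 m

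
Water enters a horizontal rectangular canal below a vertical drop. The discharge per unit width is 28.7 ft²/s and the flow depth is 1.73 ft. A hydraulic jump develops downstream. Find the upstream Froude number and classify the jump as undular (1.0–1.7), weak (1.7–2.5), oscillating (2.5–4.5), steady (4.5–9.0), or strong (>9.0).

V₁ = q/y₁ = 28.7/1.73 = 16.6 ft/s. Fr₁ = V₁/√(g·y₁) = 16.6/√(32.2×1.73) = 2.22.
Fr₁ = 2.22 lies in the weak range.

Fr₁ = 2.22; weak jump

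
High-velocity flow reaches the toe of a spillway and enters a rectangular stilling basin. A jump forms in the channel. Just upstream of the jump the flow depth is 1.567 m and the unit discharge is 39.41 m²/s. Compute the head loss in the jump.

V₁ = q/y₁ = 39.41/1.567 = 25.15 m/s. Fr₁ = V₁/√(g·y₁) = 25.15/√(9.81×1.567) = 6.415.
Conjugate-depth relation: y₂/y₁ = ½[√(1 + 8Fr₁²) − 1] = ½[√330.18 − 1] = 8.585.
y₂ = 8.585 × 1.567 = 13.45 m.
V₂ = q/y₂ = 39.41/13.45 = 2.929 m/s. E₁ = y₁ + V₁²/2g = 33.81 m; E₂ = y₂ + V₂²/2g = 13.89 m. ΔE = E₁ − E₂ = 19.91 m.

ΔE = 19.91 m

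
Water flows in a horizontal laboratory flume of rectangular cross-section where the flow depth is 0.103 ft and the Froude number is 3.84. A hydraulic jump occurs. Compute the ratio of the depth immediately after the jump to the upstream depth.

Fr₁ = 3.84 (given).
By Bélanger, y₂/y₁ = ½[√(1 + 8Fr₁²) − 1] = ½[√119.0 − 1] = 4.95.

y₂/y₁ = 4.95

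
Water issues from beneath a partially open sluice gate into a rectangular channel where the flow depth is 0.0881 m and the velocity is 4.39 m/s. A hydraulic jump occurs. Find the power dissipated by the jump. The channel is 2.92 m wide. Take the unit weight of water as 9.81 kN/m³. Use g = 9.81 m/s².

P = 5.53 kW

Fr₁ = V₁/√(g·y₁) = 4.39/√(9.81×0.0881) = 4.72.
Conjugate-depth relation: y₂/y₁ = ½[√(1 + 8Fr₁²) − 1] = ½[√179.4 − 1] = 6.20.
y₂ = 6.20 × 0.0881 = 0.546 m.
q = V₁·y₁ = 4.39 × 0.0881 = 0.387 m²/s. V₂ = q/y₂ = 0.387/0.546 = 0.708 m/s. E₁ = y₁ + V₁²/2g = 1.07 m; E₂ = y₂ + V₂²/2g = 0.572 m. ΔE = E₁ − E₂ = 0.499 m.
Q = q·b = 0.387 × 2.92 = 1.13 m³/s. P = γ·Q·ΔE = 9.81 × 1.13 × 0.499 = 5.53 kW.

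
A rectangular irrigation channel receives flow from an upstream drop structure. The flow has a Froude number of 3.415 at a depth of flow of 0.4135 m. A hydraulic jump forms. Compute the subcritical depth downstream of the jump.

y₂ = 1.801 m

Fr₁ = 3.415 (given).
From the momentum equation for a rectangular channel, y₂/y₁ = ½[√(1 + 8Fr₁²) − 1] = ½[√94.298 − 1] = 4.355.
y₂ = 4.355 × 0.4135 = 1.801 m.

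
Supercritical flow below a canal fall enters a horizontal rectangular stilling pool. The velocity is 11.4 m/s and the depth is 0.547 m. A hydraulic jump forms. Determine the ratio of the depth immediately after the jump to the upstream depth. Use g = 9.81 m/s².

y₂/y₁ = 6.48

Fr₁ = V₁/√(g·y₁) = 11.4/√(9.81×0.547) = 4.92.
From the momentum equation for a rectangular channel, y₂/y₁ = ½[√(1 + 8Fr₁²) − 1] = ½[√194.8 − 1] = 6.48.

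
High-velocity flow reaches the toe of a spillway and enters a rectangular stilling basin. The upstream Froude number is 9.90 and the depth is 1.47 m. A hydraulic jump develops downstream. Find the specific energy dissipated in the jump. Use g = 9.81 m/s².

Fr₁ = 9.90 (given).
Bélanger equation: y₂/y₁ = ½[√(1 + 8Fr₁²) − 1] = ½[√785.1 − 1] = 13.5.
y₂ = 13.5 × 1.47 = 19.9 m.
V₁ = Fr₁·√(g·y₁) = 9.90×√(9.81×1.47) = 37.6 m/s; q = V₁·y₁ = 55.3 m²/s. V₂ = q/y₂ = 55.3/19.9 = 2.78 m/s. E₁ = y₁ + V₁²/2g = 73.5 m; E₂ = y₂ + V₂²/2g = 20.3 m. ΔE = E₁ − E₂ = 53.3 m.

ΔE = 53.3 m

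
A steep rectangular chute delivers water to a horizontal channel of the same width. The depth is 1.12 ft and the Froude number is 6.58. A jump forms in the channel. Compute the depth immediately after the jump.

y₂ = 9.88 ft

Fr₁ = 6.58 (given).
Bélanger equation: y₂/y₁ = ½[√(1 + 8Fr₁²) − 1] = ½[√347.4 − 1] = 8.82.
y₂ = 8.82 × 1.12 = 9.88 ft.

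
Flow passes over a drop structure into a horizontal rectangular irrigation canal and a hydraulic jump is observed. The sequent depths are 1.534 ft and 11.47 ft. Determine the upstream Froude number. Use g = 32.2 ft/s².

Fr₁ = 5.630

For a rectangular channel the momentum equation gives q² = ½·g·y₁·y₂·(y₁ + y₂) = ½×32.2×1.534×11.47×13.00 = 3684.
q = √3684 = 60.69 ft²/s.
V₁ = q/y₁ = 39.57 ft/s; Fr₁ = V₁/√(g·y₁) = 5.630.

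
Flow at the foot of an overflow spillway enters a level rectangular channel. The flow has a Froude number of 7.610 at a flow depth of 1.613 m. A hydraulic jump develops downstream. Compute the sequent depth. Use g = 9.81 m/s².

Fr₁ = 7.610 (given).
From the momentum equation for a rectangular channel, y₂/y₁ = ½[√(1 + 8Fr₁²) − 1] = ½[√464.30 − 1] = 10.27.
y₂ = 10.27 × 1.613 = 16.57 m.

y₂ = 16.57 m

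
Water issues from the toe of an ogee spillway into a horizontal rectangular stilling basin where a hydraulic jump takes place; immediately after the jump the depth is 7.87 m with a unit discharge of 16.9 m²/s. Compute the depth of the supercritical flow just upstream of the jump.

V₂ = q/y₂ = 16.9/7.87 = 2.15 m/s; Fr₂ = V₂/√(g·y₂) = 0.244.
Applying the sequent-depth relation in reverse, y₁/y₂ = ½[√(1 + 8Fr₂²) − 1] = ½[√1.478 − 1] = 0.108.
y₁ = 0.108 × 7.87 = 0.849 m.

y₁ = 0.849 m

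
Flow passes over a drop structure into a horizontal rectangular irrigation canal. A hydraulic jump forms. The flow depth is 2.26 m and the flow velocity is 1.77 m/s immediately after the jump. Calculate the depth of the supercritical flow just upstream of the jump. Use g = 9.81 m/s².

Fr₂ = V₂/√(g·y₂) = 1.77/√(9.81×2.26) = 0.376.
The Bélanger relation is symmetric: y₁/y₂ = ½[√(1 + 8Fr₂²) − 1] = ½[√2.130 − 1] = 0.230.
y₁ = 0.230 × 2.26 = 0.519 m.

y₁ = 0.519 m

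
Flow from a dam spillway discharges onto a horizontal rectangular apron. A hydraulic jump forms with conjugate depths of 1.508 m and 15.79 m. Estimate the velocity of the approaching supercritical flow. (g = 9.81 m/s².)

V₁ = 29.81 m/s

For a rectangular channel the momentum equation gives q² = ½·g·y₁·y₂·(y₁ + y₂) = ½×9.81×1.508×15.79×17.30 = 2020.
q = √2020 = 44.95 m²/s.
V₁ = q/y₁ = 44.95/1.508 = 29.81 m/s.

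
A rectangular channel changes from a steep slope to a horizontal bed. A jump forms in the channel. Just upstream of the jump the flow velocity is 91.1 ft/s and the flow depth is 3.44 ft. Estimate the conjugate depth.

y₂ = 40.4 ft

Fr₁ = V₁/√(g·y₁) = 91.1/√(32.2×3.44) = 8.66.
From the momentum equation for a rectangular channel, y₂/y₁ = ½[√(1 + 8Fr₁²) − 1] = ½[√600.4 − 1] = 11.8.
y₂ = 11.8 × 3.44 = 40.4 ft.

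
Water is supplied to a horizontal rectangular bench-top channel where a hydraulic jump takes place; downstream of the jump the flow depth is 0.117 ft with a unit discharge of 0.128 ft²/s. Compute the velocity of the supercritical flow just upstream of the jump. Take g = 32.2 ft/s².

V₂ = q/y₂ = 0.128/0.117 = 1.09 ft/s; Fr₂ = V₂/√(g·y₂) = 0.564.
Applying the sequent-depth relation in reverse, y₁/y₂ = ½[√(1 + 8Fr₂²) − 1] = ½[√3.542 − 1] = 0.441.
y₁ = 0.441 × 0.117 = 0.0516 ft.
V₁ = q/y₁ = 0.128/0.0516 = 2.48 ft/s.

V₁ = 2.48 ft/s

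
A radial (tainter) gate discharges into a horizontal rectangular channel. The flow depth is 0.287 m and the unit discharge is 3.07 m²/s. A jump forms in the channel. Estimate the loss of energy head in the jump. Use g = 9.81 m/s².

ΔE = 3.59 m

V₁ = q/y₁ = 3.07/0.287 = 10.7 m/s. Fr₁ = V₁/√(g·y₁) = 10.7/√(9.81×0.287) = 6.38.
Bélanger equation: y₂/y₁ = ½[√(1 + 8Fr₁²) − 1] = ½[√326.1 − 1] = 8.53.
y₂ = 8.53 × 0.287 = 2.45 m.
V₂ = q/y₂ = 3.07/2.45 = 1.25 m/s. E₁ = y₁ + V₁²/2g = 6.12 m; E₂ = y₂ + V₂²/2g = 2.53 m. ΔE = E₁ − E₂ = 3.59 m.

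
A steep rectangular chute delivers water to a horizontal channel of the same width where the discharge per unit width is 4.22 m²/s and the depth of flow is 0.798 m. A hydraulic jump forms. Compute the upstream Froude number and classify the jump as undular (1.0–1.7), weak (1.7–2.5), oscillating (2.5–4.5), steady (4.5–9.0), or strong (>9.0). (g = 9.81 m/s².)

Fr₁ = 1.89; weak jump

V₁ = q/y₁ = 4.22/0.798 = 5.29 m/s. Fr₁ = V₁/√(g·y₁) = 5.29/√(9.81×0.798) = 1.89.
Fr₁ = 1.89 lies in the weak range.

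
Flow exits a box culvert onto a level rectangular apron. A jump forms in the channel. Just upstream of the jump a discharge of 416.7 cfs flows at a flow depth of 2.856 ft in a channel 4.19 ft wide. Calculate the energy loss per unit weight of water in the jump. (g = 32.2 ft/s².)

q = Q/b = 416.7/4.19 = 99.45 ft²/s; V₁ = q/y₁ = 34.82 ft/s. Fr₁ = V₁/√(g·y₁) = 3.631.
By Bélanger, y₂/y₁ = ½[√(1 + 8Fr₁²) − 1] = ½[√106.48 − 1] = 4.660.
y₂ = 4.660 × 2.856 = 13.31 ft.
V₂ = q/y₂ = 99.45/13.31 = 7.473 ft/s. E₁ = y₁ + V₁²/2g = 21.68 ft; E₂ = y₂ + V₂²/2g = 14.17 ft. ΔE = E₁ − E₂ = 7.510 ft.

ΔE = 7.510 ft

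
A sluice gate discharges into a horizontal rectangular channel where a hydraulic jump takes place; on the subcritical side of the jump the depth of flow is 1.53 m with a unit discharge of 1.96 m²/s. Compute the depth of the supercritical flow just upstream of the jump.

y₁ = 0.282 m

V₂ = q/y₂ = 1.96/1.53 = 1.28 m/s; Fr₂ = V₂/√(g·y₂) = 0.331.
Applying the sequent-depth relation in reverse, y₁/y₂ = ½[√(1 + 8Fr₂²) − 1] = ½[√1.875 − 1] = 0.185.
y₁ = 0.185 × 1.53 = 0.282 m.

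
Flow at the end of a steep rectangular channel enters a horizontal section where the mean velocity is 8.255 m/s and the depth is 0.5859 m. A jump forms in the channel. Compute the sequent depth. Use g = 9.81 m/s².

Fr₁ = V₁/√(g·y₁) = 8.255/√(9.81×0.5859) = 3.443.
Conjugate-depth relation: y₂/y₁ = ½[√(1 + 8Fr₁²) − 1] = ½[√95.849 − 1] = 4.395.
y₂ = 4.395 × 0.5859 = 2.575 m.

y₂ = 2.575 m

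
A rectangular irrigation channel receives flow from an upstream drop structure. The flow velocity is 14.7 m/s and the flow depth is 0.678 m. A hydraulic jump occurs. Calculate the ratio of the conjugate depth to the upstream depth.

y₂/y₁ = 7.58

Fr₁ = V₁/√(g·y₁) = 14.7/√(9.81×0.678) = 5.70.
Sequent-depth ratio: y₂/y₁ = ½[√(1 + 8Fr₁²) − 1] = ½[√260.9 − 1] = 7.58.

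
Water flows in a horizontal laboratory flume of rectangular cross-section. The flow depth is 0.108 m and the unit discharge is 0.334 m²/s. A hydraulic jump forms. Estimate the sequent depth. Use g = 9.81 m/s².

y₂ = 0.408 m

V₁ = q/y₁ = 0.334/0.108 = 3.09 m/s. Fr₁ = V₁/√(g·y₁) = 3.09/√(9.81×0.108) = 3.00.
Sequent-depth ratio: y₂/y₁ = ½[√(1 + 8Fr₁²) − 1] = ½[√73.22 − 1] = 3.78.
y₂ = 3.78 × 0.108 = 0.408 m.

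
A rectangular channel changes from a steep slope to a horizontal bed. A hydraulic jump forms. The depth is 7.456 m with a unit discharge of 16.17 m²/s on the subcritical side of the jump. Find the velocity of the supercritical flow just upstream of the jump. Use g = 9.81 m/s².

V₁ = 18.81 m/s

V₂ = q/y₂ = 16.17/7.456 = 2.169 m/s; Fr₂ = V₂/√(g·y₂) = 0.2536.
Applying the sequent-depth relation in reverse, y₁/y₂ = ½[√(1 + 8Fr₂²) − 1] = ½[√1.5144 − 1] = 0.1153.
y₁ = 0.1153 × 7.456 = 0.8598 m.
V₁ = q/y₁ = 16.17/0.8598 = 18.81 m/s.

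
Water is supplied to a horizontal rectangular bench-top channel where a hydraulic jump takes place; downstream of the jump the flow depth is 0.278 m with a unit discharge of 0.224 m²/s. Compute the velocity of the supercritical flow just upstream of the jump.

V₁ = 2.29 m/s

V₂ = q/y₂ = 0.224/0.278 = 0.806 m/s; Fr₂ = V₂/√(g·y₂) = 0.488.
Applying the sequent-depth relation in reverse, y₁/y₂ = ½[√(1 + 8Fr₂²) − 1] = ½[√2.905 − 1] = 0.352.
y₁ = 0.352 × 0.278 = 0.0979 m.
V₁ = q/y₁ = 0.224/0.0979 = 2.29 m/s.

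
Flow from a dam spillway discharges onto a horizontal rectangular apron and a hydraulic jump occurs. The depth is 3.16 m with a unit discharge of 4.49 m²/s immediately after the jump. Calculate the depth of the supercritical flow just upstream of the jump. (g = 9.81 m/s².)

y₁ = 0.369 m

V₂ = q/y₂ = 4.49/3.16 = 1.42 m/s; Fr₂ = V₂/√(g·y₂) = 0.255.
Since the conjugate-depth ratio holds either way, y₁/y₂ = ½[√(1 + 8Fr₂²) − 1] = ½[√1.521 − 1] = 0.117.
y₁ = 0.117 × 3.16 = 0.369 m.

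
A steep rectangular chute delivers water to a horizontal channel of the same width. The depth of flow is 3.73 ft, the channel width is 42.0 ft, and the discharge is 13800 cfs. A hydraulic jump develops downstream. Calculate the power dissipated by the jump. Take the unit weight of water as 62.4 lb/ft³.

P = 129368 hp

q = Q/b = 13800/42.0 = 329 ft²/s; V₁ = q/y₁ = 88.1 ft/s. Fr₁ = V₁/√(g·y₁) = 8.04.
Bélanger equation: y₂/y₁ = ½[√(1 + 8Fr₁²) − 1] = ½[√517.9 − 1] = 10.9.
y₂ = 10.9 × 3.73 = 40.6 ft.
Head loss: ΔE = (y₂ − y₁)³/(4y₁y₂) = (40.6 − 3.73)³/(4×3.73×40.6) = 50022/605 = 82.6 ft.
P = γ·Q·ΔE/550 = 62.4 × 13800 × 82.6 / 550 = 129368 hp.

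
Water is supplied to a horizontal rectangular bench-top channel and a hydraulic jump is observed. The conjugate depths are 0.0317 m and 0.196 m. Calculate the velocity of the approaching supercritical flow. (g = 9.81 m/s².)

V₁ = 2.63 m/s

For a rectangular channel the momentum equation gives q² = ½·g·y₁·y₂·(y₁ + y₂) = ½×9.81×0.0317×0.196×0.228 = 0.00694.
q = √0.00694 = 0.0833 m²/s.
V₁ = q/y₁ = 0.0833/0.0317 = 2.63 m/s.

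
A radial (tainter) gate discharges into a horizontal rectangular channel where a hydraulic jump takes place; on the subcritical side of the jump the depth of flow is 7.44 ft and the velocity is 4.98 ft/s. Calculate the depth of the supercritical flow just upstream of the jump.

y₁ = 1.31 ft

Fr₂ = V₂/√(g·y₂) = 4.98/√(32.2×7.44) = 0.322.
The Bélanger relation is symmetric: y₁/y₂ = ½[√(1 + 8Fr₂²) − 1] = ½[√1.828 − 1] = 0.176.
y₁ = 0.176 × 7.44 = 1.31 ft.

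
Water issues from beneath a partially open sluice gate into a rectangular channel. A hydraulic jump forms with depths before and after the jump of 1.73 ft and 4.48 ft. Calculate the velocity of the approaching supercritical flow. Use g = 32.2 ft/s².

V₁ = 16.1 ft/s

For a rectangular channel the momentum equation gives q² = ½·g·y₁·y₂·(y₁ + y₂) = ½×32.2×1.73×4.48×6.21 = 775.
q = √775 = 27.8 ft²/s.
V₁ = q/y₁ = 27.8/1.73 = 16.1 ft/s.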